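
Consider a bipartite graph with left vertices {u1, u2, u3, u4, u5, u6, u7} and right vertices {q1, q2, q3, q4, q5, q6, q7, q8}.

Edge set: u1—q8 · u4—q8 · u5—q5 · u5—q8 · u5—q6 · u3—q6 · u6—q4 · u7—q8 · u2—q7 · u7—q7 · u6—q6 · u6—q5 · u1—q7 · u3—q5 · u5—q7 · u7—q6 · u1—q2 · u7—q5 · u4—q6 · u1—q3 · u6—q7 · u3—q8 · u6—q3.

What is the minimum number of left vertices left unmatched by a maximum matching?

A valid assignment of size 6: u1–q2, u2–q7, u3–q5, u4–q6, u5–q8, u6–q4.
The set {u2, u3, u4, u5, u7} has only 4 neighbours ({q5, q6, q7, q8}), so by Hall's theorem at most 6 of the 7 left vertices can be matched.
That matches 6 of the 7, leaving 1 unmatched; no matching can do better.

1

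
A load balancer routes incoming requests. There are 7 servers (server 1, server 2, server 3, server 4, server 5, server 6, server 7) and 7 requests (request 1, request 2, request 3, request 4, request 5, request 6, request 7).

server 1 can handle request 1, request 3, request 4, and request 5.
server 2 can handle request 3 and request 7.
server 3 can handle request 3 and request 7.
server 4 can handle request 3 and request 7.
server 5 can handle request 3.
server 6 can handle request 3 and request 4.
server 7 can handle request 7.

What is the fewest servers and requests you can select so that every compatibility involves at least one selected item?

4

A maximum matching has 4 edges (e.g. server 1–request 5, server 2–request 3, server 3–request 7, server 6–request 4).
By König's theorem the minimum vertex cover has the same size. One such cover is {server 1, server 6, request 3, request 7}.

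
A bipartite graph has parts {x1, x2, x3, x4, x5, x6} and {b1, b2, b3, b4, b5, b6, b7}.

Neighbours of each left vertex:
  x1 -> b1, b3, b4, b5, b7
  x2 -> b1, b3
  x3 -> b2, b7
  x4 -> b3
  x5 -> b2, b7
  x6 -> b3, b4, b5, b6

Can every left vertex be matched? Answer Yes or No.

Yes

For example, pair x1→b5, x2→b1, x3→b2, x4→b3, x5→b7, x6→b6.
All 6 left vertices are covered.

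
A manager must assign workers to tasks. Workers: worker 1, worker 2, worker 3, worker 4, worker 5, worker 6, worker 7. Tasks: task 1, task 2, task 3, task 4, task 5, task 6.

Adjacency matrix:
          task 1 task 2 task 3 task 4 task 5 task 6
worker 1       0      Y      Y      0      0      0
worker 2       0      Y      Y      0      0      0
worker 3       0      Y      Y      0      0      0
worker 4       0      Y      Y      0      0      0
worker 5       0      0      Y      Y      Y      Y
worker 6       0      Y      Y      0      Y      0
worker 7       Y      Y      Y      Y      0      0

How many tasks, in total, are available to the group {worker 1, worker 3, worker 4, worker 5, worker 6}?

5

The union of neighbours of {worker 1, worker 3, worker 4, worker 5, worker 6} is {task 2, task 3, task 4, task 5, task 6}, which has 5 elements.
Since |N(S)| = 5 ≥ |S| = 5, Hall's condition holds for this subset.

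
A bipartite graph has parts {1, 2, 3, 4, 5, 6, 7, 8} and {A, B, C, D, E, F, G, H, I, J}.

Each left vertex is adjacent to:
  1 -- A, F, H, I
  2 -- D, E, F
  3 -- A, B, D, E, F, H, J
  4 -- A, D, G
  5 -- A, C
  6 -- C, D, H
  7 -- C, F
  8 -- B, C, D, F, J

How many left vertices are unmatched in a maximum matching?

0

For example, pair 1-I, 2-E, 3-A, 4-G, 5-C, 6-D, 7-F, 8-J.
All 8 left vertices are matched, so no larger matching exists.
That matches 8 of the 8, leaving 0 unmatched; no matching can do better.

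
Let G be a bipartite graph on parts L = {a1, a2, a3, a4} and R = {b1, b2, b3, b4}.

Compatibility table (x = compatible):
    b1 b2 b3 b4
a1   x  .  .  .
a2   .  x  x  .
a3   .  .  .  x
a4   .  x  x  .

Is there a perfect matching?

Yes

One maximum matching: a1→b1, a2→b2, a3→b4, a4→b3.
All 4 left vertices are covered.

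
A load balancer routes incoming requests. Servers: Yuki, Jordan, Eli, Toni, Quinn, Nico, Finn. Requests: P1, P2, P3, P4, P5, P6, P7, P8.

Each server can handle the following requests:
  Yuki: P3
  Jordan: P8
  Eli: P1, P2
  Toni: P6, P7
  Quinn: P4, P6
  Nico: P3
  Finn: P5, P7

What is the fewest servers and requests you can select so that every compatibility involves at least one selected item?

A maximum matching has 6 edges (e.g. Yuki–P3, Jordan–P8, Eli–P1, Toni–P6, Quinn–P4, Finn–P7).
By König's theorem the minimum vertex cover has the same size. One such cover is {Jordan, Eli, Toni, Quinn, Finn, P3}.

6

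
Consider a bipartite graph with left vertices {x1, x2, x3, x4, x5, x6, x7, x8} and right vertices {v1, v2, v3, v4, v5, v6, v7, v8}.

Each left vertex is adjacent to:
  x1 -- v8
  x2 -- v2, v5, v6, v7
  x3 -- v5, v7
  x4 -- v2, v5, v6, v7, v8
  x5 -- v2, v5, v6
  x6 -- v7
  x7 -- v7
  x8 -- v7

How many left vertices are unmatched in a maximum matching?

One maximum matching: x1–v8, x2–v7, x3–v5, x4–v6, x5–v2.
The set {x1, x2, x3, x4, x5, x6, x7, x8} has only 5 neighbours ({v2, v5, v6, v7, v8}), so by Hall's theorem at most 5 of the 8 left vertices can be matched.
That matches 5 of the 8, leaving 3 unmatched; no matching can do better.

3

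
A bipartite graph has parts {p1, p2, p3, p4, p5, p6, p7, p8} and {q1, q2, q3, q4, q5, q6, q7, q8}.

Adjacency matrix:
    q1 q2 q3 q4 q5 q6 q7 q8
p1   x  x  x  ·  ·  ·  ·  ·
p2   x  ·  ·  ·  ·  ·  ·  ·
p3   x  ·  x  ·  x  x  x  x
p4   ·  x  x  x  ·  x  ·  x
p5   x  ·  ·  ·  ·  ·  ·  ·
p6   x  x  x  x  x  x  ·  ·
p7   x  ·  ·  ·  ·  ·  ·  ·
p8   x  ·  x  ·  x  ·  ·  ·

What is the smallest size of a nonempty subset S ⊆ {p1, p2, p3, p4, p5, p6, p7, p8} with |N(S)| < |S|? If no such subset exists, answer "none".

Take S = {p2, p5}. Its neighbourhood is {q1}, so |N(S)| = 1 < |S| = 2.
No single vertex violates Hall's condition since each has at least one neighbour, so 2 is the minimum.

2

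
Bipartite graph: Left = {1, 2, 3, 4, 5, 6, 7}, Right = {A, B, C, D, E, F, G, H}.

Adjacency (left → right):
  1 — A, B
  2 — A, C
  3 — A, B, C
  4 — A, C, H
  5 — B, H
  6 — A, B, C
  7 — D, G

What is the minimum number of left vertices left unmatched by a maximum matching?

2

One maximum matching: 1–A, 2–C, 3–B, 4–H, 7–G.
The set {1, 2, 3, 4, 5, 6} has only 4 neighbours ({A, B, C, H}), so by Hall's theorem at most 5 of the 7 left vertices can be matched.
That matches 5 of the 7, leaving 2 unmatched; no matching can do better.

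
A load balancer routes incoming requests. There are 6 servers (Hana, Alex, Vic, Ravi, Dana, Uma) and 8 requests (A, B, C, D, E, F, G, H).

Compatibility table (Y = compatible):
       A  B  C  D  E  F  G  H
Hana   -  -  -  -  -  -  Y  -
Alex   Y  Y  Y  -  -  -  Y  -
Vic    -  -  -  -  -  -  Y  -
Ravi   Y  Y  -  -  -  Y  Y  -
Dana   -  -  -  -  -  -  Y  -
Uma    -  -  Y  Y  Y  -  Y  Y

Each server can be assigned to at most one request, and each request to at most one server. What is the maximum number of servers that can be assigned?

For example, pair Hana-G, Alex-C, Ravi-B, Uma-E.
The set {Hana, Vic, Dana} has only 1 neighbour ({G}), so by Hall's theorem at most 4 of the 6 servers can be matched.

4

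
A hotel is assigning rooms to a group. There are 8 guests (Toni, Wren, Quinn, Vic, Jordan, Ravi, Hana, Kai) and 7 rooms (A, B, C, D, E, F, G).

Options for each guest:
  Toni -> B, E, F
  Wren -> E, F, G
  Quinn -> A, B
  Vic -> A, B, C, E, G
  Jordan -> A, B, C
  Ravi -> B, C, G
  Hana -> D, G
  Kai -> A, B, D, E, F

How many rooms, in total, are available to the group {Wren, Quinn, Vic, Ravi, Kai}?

The union of neighbours of {Wren, Quinn, Vic, Ravi, Kai} is {A, B, C, D, E, F, G}, which has 7 elements.
Since |N(S)| = 7 ≥ |S| = 5, Hall's condition holds for this subset.

7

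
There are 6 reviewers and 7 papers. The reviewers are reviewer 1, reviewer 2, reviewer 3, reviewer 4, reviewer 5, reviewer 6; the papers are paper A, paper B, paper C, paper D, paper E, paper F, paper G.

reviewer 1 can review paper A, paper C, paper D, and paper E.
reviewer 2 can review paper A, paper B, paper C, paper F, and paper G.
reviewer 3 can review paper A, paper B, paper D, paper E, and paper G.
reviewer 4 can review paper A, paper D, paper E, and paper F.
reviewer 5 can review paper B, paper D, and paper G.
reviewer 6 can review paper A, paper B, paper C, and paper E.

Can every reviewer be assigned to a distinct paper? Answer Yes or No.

Yes

One maximum matching: reviewer 1→paper D, reviewer 2→paper F, reviewer 3→paper G, reviewer 4→paper A, reviewer 5→paper B, reviewer 6→paper C.
All 6 reviewers are covered.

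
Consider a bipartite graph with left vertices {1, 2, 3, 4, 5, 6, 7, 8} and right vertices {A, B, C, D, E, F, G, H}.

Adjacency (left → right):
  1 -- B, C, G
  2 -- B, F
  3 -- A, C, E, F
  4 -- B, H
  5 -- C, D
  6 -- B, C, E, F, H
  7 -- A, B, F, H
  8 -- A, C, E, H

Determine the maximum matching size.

A valid assignment of size 8: 1-G, 2-F, 3-C, 4-B, 5-D, 6-H, 7-A, 8-E.
This saturates every left vertex, so 8 is the maximum.

8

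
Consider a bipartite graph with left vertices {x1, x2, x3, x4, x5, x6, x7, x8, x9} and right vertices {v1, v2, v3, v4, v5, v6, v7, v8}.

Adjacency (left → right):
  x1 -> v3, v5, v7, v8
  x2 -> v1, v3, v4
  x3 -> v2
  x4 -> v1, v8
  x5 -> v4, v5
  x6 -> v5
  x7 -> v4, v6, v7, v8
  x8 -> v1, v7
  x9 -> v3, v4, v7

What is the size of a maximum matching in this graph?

One maximum matching: x1-v8, x2-v3, x3-v2, x4-v1, x5-v4, x6-v5, x7-v6, x8-v7.
The set {x1, x2, x4, x5, x6, x8, x9} has only 6 neighbours ({v1, v3, v4, v5, v7, v8}), so by Hall's theorem at most 8 of the 9 left vertices can be matched.

8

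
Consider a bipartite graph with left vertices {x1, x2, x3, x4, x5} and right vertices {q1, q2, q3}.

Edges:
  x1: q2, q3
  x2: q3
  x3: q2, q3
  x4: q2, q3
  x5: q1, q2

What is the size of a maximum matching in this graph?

3

A valid assignment of size 3: x1-q2, x2-q3, x5-q1.
The set {x1, x2, x3, x4} has only 2 neighbours ({q2, q3}), so by Hall's theorem at most 3 of the 5 left vertices can be matched.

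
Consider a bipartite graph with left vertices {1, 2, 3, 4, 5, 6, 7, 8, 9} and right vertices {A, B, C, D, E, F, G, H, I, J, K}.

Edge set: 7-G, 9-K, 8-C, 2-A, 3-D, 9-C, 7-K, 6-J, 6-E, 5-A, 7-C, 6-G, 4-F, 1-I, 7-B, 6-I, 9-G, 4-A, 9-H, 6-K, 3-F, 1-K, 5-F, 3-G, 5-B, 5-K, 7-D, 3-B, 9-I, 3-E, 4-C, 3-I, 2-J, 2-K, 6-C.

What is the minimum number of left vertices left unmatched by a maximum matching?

0

For example, pair 1–I, 2–J, 3–B, 4–A, 5–F, 6–E, 7–K, 8–C, 9–G.
All 9 left vertices are matched, so no larger matching exists.
That matches 9 of the 9, leaving 0 unmatched; no matching can do better.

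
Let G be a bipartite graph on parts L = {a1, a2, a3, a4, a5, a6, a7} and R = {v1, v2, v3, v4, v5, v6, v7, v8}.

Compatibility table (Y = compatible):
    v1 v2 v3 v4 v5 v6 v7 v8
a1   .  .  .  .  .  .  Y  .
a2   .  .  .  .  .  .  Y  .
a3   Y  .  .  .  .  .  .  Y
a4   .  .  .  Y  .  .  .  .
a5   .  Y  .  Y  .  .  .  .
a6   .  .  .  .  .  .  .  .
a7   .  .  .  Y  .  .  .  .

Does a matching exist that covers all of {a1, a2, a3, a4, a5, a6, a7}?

No

The set {a1, a2, a4, a6, a7} has only 2 neighbours ({v4, v7}), so by Hall's theorem at most 4 of the 7 left vertices can be matched.
Hence no matching covers every left vertex.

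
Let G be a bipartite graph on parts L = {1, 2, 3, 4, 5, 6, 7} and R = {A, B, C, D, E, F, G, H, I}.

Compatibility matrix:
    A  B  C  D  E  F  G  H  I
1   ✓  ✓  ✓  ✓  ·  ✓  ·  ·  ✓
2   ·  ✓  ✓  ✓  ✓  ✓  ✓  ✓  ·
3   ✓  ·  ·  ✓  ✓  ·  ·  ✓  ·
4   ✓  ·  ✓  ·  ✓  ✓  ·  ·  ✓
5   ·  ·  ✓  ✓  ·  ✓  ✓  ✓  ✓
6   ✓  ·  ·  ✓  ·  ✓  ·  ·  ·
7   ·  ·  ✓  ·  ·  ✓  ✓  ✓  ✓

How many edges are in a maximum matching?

7

One maximum matching: 1–B, 2–E, 3–D, 4–A, 5–H, 6–F, 7–G.
This saturates every left vertex, so 7 is the maximum.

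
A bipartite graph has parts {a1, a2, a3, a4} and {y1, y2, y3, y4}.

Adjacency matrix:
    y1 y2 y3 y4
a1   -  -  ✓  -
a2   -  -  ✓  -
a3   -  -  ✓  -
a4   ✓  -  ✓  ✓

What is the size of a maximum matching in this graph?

A valid assignment of size 2: a1→y3, a4→y1.
The set {a1, a2, a3} has only 1 neighbour ({y3}), so by Hall's theorem at most 2 of the 4 left vertices can be matched.

2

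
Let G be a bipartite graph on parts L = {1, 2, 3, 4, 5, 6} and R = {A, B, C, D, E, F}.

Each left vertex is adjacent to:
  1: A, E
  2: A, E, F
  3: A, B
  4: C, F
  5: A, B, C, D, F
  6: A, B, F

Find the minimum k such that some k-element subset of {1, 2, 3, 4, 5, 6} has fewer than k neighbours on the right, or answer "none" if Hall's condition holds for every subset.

none

A matching saturating every left vertex exists, for instance 1→E, 2→F, 3→A, 4→C, 5→D, 6→B.
By Hall's marriage theorem, this means |N(S)| ≥ |S| for every subset S, so no violating subset exists.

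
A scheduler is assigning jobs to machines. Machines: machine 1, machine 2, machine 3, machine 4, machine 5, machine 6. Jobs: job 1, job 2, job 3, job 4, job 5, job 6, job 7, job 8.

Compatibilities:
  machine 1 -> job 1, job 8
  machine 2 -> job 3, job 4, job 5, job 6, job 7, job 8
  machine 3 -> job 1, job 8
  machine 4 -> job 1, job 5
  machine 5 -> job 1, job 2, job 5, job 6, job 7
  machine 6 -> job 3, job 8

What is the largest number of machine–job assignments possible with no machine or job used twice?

6

One maximum matching: machine 1–job 8, machine 2–job 4, machine 3–job 1, machine 4–job 5, machine 5–job 7, machine 6–job 3.
This saturates every machine, so 6 is the maximum.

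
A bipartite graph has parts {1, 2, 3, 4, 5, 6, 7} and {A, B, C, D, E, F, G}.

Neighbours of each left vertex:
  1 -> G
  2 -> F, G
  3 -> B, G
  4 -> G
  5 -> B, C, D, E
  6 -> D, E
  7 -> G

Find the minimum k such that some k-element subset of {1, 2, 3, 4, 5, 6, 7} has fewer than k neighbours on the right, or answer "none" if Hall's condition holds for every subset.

Take S = {1, 4}. Its neighbourhood is {G}, so |N(S)| = 1 < |S| = 2.
No single vertex violates Hall's condition since each has at least one neighbour, so 2 is the minimum.

2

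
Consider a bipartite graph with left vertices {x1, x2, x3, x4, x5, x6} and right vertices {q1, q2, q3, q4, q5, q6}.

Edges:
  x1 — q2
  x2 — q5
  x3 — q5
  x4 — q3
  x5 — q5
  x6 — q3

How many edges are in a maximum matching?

3

One maximum matching: x1–q2, x2–q5, x4–q3.
The set {x2, x3, x4, x5, x6} has only 2 neighbours ({q3, q5}), so by Hall's theorem at most 3 of the 6 left vertices can be matched.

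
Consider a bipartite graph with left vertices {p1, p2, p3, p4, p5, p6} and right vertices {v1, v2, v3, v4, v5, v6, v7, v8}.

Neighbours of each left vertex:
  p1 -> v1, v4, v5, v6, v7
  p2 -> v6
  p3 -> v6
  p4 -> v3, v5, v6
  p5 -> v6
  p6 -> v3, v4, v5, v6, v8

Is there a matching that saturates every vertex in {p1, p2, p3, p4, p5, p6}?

The set {p2, p3, p5} has only 1 neighbour ({v6}), so by Hall's theorem at most 4 of the 6 left vertices can be matched.
Hence no matching covers every left vertex.

No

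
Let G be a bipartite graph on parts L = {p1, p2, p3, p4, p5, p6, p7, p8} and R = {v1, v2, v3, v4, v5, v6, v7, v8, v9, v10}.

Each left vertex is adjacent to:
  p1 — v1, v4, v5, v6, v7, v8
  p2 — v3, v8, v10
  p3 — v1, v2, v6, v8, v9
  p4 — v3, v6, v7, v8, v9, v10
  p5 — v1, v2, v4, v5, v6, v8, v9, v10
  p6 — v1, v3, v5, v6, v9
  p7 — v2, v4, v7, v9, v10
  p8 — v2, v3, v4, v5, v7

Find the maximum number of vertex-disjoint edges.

8

A valid assignment of size 8: p1–v6, p2–v10, p3–v9, p4–v7, p5–v8, p6–v1, p7–v2, p8–v3.
This saturates every left vertex, so 8 is the maximum.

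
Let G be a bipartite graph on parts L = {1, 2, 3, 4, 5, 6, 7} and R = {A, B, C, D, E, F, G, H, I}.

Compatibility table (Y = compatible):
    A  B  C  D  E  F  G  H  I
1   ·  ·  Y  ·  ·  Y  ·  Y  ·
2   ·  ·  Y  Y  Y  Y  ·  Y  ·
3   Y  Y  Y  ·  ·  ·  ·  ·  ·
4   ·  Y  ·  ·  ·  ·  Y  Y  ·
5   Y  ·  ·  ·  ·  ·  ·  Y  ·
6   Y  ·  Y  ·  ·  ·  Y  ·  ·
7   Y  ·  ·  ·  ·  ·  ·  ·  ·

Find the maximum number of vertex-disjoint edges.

For example, pair 1–F, 2–E, 3–B, 4–G, 5–H, 6–C, 7–A.
This saturates every left vertex, so 7 is the maximum.

7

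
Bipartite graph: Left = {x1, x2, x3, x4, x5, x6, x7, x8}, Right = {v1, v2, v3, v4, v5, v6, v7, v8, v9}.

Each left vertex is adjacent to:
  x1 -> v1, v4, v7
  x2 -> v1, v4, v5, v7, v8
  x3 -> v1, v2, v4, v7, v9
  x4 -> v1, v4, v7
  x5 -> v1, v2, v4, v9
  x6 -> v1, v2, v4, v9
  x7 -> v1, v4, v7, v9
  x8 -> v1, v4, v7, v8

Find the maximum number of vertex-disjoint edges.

A valid assignment of size 7: x1→v7, x2→v5, x3→v9, x4→v4, x5→v1, x6→v2, x8→v8.
The set {x1, x3, x4, x5, x6, x7} has only 5 neighbours ({v1, v2, v4, v7, v9}), so by Hall's theorem at most 7 of the 8 left vertices can be matched.

7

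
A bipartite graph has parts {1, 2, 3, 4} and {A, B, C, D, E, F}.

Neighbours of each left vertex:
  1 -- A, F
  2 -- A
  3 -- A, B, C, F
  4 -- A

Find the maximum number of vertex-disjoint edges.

One maximum matching: 1→F, 2→A, 3→B.
The set {2, 4} has only 1 neighbour ({A}), so by Hall's theorem at most 3 of the 4 left vertices can be matched.

3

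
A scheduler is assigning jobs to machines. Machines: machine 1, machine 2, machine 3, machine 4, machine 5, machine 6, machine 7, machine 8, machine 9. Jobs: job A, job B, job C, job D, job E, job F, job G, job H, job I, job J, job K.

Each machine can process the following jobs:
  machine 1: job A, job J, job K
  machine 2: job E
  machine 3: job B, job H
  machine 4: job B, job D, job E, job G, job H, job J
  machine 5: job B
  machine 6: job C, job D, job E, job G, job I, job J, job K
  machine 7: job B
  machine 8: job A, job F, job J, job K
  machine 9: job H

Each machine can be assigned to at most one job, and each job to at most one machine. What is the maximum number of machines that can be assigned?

One maximum matching: machine 1–job K, machine 2–job E, machine 3–job H, machine 4–job D, machine 5–job B, machine 6–job J, machine 8–job A.
The set {machine 3, machine 5, machine 7, machine 9} has only 2 neighbours ({job B, job H}), so by Hall's theorem at most 7 of the 9 machines can be matched.

7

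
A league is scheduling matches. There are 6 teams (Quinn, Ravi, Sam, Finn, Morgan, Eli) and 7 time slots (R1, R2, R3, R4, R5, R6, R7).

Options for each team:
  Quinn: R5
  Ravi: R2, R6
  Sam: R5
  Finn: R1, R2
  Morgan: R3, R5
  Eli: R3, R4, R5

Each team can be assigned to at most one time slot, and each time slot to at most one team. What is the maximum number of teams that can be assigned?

5

For example, pair Quinn–R5, Ravi–R6, Finn–R2, Morgan–R3, Eli–R4.
The set {Quinn, Sam} has only 1 neighbour ({R5}), so by Hall's theorem at most 5 of the 6 teams can be matched.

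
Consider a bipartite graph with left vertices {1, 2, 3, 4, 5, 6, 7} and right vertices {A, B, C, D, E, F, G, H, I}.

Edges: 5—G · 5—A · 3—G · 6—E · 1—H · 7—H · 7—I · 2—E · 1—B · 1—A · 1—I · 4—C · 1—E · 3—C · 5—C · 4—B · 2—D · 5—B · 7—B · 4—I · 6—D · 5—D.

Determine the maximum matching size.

7

A valid assignment of size 7: 1-H, 2-D, 3-G, 4-C, 5-A, 6-E, 7-B.
All 7 left vertices are matched, so no larger matching exists.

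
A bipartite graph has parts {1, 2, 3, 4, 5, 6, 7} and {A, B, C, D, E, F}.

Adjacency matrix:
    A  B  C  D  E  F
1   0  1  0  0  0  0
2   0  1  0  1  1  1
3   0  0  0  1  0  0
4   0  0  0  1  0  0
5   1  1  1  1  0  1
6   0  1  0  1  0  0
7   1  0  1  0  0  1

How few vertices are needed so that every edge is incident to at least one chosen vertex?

A maximum matching has 5 edges (e.g. 1–B, 2–E, 3–D, 5–A, 7–F).
By König's theorem the minimum vertex cover has the same size. One such cover is {2, 5, 7, B, D}.

5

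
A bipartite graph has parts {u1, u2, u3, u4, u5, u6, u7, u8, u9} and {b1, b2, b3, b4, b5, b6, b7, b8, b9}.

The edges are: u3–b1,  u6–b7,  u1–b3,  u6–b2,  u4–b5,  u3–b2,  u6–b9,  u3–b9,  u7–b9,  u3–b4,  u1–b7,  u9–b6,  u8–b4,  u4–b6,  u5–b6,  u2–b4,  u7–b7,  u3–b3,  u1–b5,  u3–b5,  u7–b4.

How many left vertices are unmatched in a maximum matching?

2

One maximum matching: u1→b3, u2→b4, u3→b1, u4→b5, u5→b6, u6→b2, u7→b7.
The set {u2, u5, u8, u9} has only 2 neighbours ({b4, b6}), so by Hall's theorem at most 7 of the 9 left vertices can be matched.
That matches 7 of the 9, leaving 2 unmatched; no matching can do better.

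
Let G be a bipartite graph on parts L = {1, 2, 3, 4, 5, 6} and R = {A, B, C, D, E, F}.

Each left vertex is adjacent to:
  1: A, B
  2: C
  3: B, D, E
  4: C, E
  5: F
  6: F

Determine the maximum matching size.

One maximum matching: 1-A, 2-C, 3-B, 4-E, 5-F.
The set {5, 6} has only 1 neighbour ({F}), so by Hall's theorem at most 5 of the 6 left vertices can be matched.

5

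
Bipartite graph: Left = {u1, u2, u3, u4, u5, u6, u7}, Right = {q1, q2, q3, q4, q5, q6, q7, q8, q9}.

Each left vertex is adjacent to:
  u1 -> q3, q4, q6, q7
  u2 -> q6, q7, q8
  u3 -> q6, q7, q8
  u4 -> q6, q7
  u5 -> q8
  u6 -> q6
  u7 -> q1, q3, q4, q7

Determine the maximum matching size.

5

A valid assignment of size 5: u1→q3, u2→q8, u3→q6, u4→q7, u7→q4.
The set {u2, u3, u4, u5, u6} has only 3 neighbours ({q6, q7, q8}), so by Hall's theorem at most 5 of the 7 left vertices can be matched.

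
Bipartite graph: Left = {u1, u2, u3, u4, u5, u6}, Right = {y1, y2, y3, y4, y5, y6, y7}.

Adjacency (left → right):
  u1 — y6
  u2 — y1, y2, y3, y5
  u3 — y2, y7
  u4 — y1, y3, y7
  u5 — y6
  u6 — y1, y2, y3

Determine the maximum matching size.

5

A valid assignment of size 5: u1–y6, u2–y2, u3–y7, u4–y1, u6–y3.
The set {u1, u5} has only 1 neighbour ({y6}), so by Hall's theorem at most 5 of the 6 left vertices can be matched.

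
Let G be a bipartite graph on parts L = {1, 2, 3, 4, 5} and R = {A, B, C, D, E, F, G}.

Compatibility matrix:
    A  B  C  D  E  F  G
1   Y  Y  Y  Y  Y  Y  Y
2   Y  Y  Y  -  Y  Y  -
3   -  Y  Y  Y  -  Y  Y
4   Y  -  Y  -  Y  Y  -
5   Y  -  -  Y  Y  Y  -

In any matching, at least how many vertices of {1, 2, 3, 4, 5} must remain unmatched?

For example, pair 1–G, 2–A, 3–B, 4–C, 5–E.
This saturates every left vertex, so 5 is the maximum.
That matches 5 of the 5, leaving 0 unmatched; no matching can do better.

0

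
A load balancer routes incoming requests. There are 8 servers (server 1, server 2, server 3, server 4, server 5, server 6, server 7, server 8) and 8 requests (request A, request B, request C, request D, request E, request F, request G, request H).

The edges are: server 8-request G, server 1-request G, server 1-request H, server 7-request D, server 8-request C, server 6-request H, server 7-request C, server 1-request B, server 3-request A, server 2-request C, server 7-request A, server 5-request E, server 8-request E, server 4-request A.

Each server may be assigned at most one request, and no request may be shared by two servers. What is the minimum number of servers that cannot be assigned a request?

One maximum matching: server 1-request B, server 2-request C, server 3-request A, server 5-request E, server 6-request H, server 7-request D, server 8-request G.
The set {server 3, server 4} has only 1 neighbour ({request A}), so by Hall's theorem at most 7 of the 8 servers can be matched.
That matches 7 of the 8, leaving 1 unmatched; no matching can do better.

1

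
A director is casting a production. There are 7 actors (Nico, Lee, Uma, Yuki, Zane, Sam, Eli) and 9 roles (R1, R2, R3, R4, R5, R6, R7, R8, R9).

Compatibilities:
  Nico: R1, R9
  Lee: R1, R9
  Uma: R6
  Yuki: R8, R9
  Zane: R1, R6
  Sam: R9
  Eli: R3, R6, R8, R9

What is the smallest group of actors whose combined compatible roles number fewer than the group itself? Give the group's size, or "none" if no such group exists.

Take S = {Nico, Lee, Sam}. Its neighbourhood is {R1, R9}, so |N(S)| = 2 < |S| = 3.
Every subset of size less than 3 has at least as many neighbours as members, so 3 is the minimum.

3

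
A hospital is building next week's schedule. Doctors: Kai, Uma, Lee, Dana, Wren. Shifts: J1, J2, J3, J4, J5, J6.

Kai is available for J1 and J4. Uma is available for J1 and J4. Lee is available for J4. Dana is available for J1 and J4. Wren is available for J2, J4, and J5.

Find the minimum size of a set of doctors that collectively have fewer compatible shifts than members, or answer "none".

3

Take S = {Kai, Uma, Lee}. Its neighbourhood is {J1, J4}, so |N(S)| = 2 < |S| = 3.
Every subset of size less than 3 has at least as many neighbours as members, so 3 is the minimum.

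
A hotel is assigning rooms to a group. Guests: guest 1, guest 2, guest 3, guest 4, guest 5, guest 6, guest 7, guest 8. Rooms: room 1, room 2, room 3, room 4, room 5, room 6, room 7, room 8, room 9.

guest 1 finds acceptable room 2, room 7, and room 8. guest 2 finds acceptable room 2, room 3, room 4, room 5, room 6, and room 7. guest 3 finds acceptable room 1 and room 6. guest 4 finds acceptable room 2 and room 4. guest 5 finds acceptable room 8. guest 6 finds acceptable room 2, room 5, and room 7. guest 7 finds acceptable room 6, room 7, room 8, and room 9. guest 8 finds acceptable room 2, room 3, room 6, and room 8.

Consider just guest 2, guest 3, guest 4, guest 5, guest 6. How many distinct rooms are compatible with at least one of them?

The union of neighbours of {guest 2, guest 3, guest 4, guest 5, guest 6} is {room 1, room 2, room 3, room 4, room 5, room 6, room 7, room 8}, which has 8 elements.
Since |N(S)| = 8 ≥ |S| = 5, Hall's condition holds for this subset.

8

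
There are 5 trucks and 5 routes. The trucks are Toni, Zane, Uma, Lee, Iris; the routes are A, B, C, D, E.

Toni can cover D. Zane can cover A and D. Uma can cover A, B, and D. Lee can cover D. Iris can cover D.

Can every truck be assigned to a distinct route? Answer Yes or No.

The set {Toni, Lee, Iris} has only 1 neighbour ({D}), so by Hall's theorem at most 3 of the 5 trucks can be matched.
Hence no matching covers every truck.

No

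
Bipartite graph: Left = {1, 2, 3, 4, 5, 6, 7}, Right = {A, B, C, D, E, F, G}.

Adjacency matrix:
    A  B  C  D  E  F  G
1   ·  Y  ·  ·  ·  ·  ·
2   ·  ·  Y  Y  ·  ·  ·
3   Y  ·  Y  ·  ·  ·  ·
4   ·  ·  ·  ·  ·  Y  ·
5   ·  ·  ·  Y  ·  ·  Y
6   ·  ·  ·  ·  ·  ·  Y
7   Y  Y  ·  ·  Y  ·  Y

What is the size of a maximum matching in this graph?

A valid assignment of size 7: 1–B, 2–C, 3–A, 4–F, 5–D, 6–G, 7–E.
All 7 left vertices are matched, so no larger matching exists.

7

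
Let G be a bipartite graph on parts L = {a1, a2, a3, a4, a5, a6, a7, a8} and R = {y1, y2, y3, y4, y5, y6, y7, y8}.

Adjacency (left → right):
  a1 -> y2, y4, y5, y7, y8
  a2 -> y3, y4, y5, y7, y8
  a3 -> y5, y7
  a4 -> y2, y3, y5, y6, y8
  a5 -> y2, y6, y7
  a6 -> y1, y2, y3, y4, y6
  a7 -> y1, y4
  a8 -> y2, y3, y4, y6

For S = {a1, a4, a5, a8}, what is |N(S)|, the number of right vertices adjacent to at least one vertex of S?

7

The union of neighbours of {a1, a4, a5, a8} is {y2, y3, y4, y5, y6, y7, y8}, which has 7 elements.
Since |N(S)| = 7 ≥ |S| = 4, Hall's condition holds for this subset.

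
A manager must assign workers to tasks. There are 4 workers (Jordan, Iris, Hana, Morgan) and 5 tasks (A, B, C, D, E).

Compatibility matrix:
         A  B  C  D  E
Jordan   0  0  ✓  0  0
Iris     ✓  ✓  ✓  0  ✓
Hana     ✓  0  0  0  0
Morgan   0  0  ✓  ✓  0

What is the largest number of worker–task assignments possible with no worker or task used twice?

4

One maximum matching: Jordan-C, Iris-B, Hana-A, Morgan-D.
All 4 workers are matched, so no larger matching exists.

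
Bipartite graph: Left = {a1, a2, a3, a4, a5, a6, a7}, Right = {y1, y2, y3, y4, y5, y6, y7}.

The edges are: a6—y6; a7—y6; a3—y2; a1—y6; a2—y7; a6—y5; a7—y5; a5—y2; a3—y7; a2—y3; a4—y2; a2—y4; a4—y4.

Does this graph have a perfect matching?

The set {a1, a6, a7} has only 2 neighbours ({y5, y6}), so by Hall's theorem at most 6 of the 7 left vertices can be matched.
Hence no matching covers every left vertex.

No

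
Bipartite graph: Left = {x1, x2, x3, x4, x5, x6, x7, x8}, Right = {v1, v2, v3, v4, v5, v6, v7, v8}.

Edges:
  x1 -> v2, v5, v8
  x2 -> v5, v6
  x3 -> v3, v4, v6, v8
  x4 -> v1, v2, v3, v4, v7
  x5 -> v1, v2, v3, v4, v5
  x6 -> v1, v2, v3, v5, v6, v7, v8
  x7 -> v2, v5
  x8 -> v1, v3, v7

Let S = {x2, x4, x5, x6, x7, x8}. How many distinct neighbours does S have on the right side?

The union of neighbours of {x2, x4, x5, x6, x7, x8} is {v1, v2, v3, v4, v5, v6, v7, v8}, which has 8 elements.
Since |N(S)| = 8 ≥ |S| = 6, Hall's condition holds for this subset.

8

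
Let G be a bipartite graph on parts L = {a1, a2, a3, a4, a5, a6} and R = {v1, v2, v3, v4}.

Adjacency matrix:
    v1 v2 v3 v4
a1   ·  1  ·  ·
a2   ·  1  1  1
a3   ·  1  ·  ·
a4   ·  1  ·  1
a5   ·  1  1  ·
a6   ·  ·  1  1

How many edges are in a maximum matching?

One maximum matching: a1-v2, a2-v3, a4-v4.
The set {a1, a2, a3, a4, a5, a6} has only 3 neighbours ({v2, v3, v4}), so by Hall's theorem at most 3 of the 6 left vertices can be matched.

3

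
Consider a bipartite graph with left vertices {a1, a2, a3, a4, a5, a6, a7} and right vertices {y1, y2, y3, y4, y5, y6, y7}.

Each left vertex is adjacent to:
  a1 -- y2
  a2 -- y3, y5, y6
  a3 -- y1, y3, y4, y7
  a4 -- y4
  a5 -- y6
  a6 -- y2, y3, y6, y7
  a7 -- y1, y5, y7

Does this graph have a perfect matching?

A valid assignment of size 7: a1-y2, a2-y5, a3-y3, a4-y4, a5-y6, a6-y7, a7-y1.
All 7 left vertices are covered.

Yes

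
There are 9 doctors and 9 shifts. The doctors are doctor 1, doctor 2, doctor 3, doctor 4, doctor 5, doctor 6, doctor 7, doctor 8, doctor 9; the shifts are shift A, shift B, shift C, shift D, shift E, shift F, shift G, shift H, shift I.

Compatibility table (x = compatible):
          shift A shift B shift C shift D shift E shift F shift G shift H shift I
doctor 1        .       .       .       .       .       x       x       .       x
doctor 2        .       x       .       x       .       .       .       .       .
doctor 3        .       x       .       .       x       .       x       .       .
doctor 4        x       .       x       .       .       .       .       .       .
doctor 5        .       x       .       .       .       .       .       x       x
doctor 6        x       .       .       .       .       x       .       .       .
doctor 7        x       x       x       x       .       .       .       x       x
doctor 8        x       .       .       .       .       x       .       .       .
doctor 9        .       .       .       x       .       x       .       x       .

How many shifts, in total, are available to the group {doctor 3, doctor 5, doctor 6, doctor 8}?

The union of neighbours of {doctor 3, doctor 5, doctor 6, doctor 8} is {shift A, shift B, shift E, shift F, shift G, shift H, shift I}, which has 7 elements.
Since |N(S)| = 7 ≥ |S| = 4, Hall's condition holds for this subset.

7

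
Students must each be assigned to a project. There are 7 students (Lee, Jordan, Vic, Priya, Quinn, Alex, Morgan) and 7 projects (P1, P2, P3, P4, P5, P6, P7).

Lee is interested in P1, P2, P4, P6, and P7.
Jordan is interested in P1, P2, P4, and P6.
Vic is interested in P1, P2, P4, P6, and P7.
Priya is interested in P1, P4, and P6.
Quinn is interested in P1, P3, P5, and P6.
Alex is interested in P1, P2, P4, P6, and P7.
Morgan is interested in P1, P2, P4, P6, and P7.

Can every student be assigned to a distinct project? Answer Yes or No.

No

The set {Lee, Jordan, Vic, Priya, Alex, Morgan} has only 5 neighbours ({P1, P2, P4, P6, P7}), so by Hall's theorem at most 6 of the 7 students can be matched.
Hence no matching covers every student.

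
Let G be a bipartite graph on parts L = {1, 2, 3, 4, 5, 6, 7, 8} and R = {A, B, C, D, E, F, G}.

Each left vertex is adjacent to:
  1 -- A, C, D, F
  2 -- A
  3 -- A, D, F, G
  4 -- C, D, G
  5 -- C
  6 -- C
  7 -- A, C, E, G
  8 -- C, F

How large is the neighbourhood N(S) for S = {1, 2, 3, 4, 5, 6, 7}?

6

The union of neighbours of {1, 2, 3, 4, 5, 6, 7} is {A, C, D, E, F, G}, which has 6 elements.
Since |N(S)| = 6 < |S| = 7, Hall's condition fails for this subset.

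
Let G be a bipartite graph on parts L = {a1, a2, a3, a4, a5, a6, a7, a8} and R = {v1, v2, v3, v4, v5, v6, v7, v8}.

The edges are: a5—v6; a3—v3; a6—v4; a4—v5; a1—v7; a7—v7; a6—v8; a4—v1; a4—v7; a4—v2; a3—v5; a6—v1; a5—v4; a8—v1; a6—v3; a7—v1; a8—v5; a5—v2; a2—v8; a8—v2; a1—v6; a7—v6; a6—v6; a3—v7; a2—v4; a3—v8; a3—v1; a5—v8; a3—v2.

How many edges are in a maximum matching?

One maximum matching: a1–v6, a2–v8, a3–v5, a4–v7, a5–v4, a6–v3, a7–v1, a8–v2.
All 8 left vertices are matched, so no larger matching exists.

8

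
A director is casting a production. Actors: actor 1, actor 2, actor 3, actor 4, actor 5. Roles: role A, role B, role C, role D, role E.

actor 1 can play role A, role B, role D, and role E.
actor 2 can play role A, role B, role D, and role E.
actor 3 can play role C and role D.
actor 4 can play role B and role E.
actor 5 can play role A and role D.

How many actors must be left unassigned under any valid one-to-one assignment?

A valid assignment of size 5: actor 1→role B, actor 2→role A, actor 3→role C, actor 4→role E, actor 5→role D.
All 5 actors are matched, so no larger matching exists.
That matches 5 of the 5, leaving 0 unmatched; no matching can do better.

0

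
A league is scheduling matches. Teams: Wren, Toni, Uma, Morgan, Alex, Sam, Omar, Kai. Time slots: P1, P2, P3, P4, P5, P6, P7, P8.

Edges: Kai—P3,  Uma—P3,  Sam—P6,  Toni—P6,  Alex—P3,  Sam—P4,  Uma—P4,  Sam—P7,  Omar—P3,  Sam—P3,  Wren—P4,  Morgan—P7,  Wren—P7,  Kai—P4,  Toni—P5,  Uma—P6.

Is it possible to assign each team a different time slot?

The set {Wren, Uma, Morgan, Alex, Sam, Omar, Kai} has only 4 neighbours ({P3, P4, P6, P7}), so by Hall's theorem at most 5 of the 8 teams can be matched.
Hence no matching covers every team.

No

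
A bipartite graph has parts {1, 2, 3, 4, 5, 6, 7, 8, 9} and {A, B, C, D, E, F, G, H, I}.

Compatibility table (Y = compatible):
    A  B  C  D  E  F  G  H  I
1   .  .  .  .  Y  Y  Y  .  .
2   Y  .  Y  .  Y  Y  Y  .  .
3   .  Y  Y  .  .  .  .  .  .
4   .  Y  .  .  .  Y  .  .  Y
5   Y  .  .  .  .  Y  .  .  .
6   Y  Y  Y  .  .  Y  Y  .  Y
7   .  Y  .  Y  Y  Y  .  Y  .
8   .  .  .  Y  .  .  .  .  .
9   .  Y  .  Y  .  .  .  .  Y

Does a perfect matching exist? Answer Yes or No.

Yes

A valid assignment of size 9: 1→E, 2→G, 3→C, 4→I, 5→F, 6→A, 7→H, 8→D, 9→B.
All 9 left vertices are covered.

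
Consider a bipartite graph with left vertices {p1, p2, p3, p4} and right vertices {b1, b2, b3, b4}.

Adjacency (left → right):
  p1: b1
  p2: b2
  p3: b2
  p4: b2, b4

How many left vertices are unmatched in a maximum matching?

One maximum matching: p1–b1, p2–b2, p4–b4.
The set {p2, p3} has only 1 neighbour ({b2}), so by Hall's theorem at most 3 of the 4 left vertices can be matched.
That matches 3 of the 4, leaving 1 unmatched; no matching can do better.

1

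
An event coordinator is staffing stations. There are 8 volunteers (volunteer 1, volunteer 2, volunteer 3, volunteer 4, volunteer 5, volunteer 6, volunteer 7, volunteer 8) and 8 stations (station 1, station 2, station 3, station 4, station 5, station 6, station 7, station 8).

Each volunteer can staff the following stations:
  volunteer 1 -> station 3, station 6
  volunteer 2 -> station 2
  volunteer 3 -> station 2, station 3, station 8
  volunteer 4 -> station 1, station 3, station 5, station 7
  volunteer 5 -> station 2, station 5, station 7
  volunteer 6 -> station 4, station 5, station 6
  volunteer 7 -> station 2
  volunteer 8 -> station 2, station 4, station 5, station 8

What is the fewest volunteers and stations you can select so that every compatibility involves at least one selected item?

A maximum matching has 7 edges (e.g. volunteer 1–station 6, volunteer 2–station 2, volunteer 3–station 3, volunteer 4–station 1, volunteer 5–station 7, volunteer 6–station 5, volunteer 8–station 8).
By König's theorem the minimum vertex cover has the same size. One such cover is {volunteer 1, volunteer 3, volunteer 4, volunteer 5, volunteer 6, volunteer 8, station 2}.

7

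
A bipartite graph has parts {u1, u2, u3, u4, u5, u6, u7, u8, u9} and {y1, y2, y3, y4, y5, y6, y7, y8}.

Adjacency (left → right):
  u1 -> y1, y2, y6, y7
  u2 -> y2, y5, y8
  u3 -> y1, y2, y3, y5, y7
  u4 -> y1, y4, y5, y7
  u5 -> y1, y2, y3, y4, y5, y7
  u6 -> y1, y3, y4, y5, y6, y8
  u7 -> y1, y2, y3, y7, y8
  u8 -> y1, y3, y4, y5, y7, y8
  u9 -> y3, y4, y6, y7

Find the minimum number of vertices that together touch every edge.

{y1, y2, y3, y4, y5, y6, y7, y8} is a vertex cover of size 8: every edge has an endpoint in this set.
No smaller cover exists because u1–y6, u2–y8, u3–y1, u4–y4, u5–y2, u6–y5, u7–y3, u8–y7 is a matching of size 8, and a cover must include an endpoint of each of these disjoint edges (König's theorem).

8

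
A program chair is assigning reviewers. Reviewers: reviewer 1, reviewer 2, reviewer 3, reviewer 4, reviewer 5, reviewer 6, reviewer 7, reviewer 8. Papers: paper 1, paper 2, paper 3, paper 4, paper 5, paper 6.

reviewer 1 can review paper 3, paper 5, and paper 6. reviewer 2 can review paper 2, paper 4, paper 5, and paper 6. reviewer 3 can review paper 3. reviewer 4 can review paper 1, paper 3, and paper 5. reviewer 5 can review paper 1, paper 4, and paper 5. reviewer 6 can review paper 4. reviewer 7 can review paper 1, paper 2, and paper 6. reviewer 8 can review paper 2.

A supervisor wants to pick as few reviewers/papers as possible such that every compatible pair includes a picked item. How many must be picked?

{paper 1, paper 2, paper 3, paper 4, paper 5, paper 6} is a vertex cover of size 6: every edge has an endpoint in this set.
No smaller cover exists because reviewer 1–paper 6, reviewer 2–paper 2, reviewer 3–paper 3, reviewer 4–paper 5, reviewer 5–paper 1, reviewer 6–paper 4 is a matching of size 6, and a cover must include an endpoint of each of these disjoint edges (König's theorem).

6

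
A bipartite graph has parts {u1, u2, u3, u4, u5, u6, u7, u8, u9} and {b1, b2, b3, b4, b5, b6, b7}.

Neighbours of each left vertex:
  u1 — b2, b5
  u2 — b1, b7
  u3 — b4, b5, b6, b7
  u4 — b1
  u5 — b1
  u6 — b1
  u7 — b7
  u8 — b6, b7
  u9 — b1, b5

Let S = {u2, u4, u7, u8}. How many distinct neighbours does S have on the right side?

The union of neighbours of {u2, u4, u7, u8} is {b1, b6, b7}, which has 3 elements.
Since |N(S)| = 3 < |S| = 4, Hall's condition fails for this subset.

3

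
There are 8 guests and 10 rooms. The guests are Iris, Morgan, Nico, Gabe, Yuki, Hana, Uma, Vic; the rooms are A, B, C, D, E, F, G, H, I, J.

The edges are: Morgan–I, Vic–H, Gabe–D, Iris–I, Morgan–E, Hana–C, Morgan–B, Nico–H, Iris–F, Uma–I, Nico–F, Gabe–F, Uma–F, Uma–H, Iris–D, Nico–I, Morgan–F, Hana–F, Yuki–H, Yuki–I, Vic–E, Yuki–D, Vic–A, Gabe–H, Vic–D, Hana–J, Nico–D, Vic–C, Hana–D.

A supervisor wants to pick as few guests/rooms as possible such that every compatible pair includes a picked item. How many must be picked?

The 7 edges Iris–I, Morgan–B, Nico–F, Gabe–H, Yuki–D, Hana–J, Vic–A form a matching, so any vertex cover needs at least 7 vertices (one per matched edge).
Conversely {Morgan, Hana, Vic, D, F, H, I} meets every edge and has exactly 7 vertices, so 7 is optimal.

7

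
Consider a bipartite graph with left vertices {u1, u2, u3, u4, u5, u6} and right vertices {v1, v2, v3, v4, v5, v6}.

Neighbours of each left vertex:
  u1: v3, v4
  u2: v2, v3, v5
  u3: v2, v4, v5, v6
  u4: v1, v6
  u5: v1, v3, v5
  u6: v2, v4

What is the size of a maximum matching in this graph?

6

A valid assignment of size 6: u1→v4, u2→v5, u3→v6, u4→v1, u5→v3, u6→v2.
This saturates every left vertex, so 6 is the maximum.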